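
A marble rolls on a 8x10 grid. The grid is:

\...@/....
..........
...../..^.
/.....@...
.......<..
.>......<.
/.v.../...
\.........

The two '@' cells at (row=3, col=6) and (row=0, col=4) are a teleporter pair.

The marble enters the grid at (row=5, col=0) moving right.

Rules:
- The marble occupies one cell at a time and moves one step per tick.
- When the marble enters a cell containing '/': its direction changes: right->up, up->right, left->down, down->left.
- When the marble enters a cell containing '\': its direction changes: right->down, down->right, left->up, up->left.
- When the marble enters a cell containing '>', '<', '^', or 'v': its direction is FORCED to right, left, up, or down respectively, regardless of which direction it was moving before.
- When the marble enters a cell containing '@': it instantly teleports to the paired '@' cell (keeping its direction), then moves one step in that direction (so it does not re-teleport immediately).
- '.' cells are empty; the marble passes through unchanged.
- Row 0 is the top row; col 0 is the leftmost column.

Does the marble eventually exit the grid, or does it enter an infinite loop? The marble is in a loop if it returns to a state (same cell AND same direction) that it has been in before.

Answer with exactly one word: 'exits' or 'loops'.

Step 1: enter (5,0), '.' pass, move right to (5,1)
Step 2: enter (5,1), '>' forces right->right, move right to (5,2)
Step 3: enter (5,2), '.' pass, move right to (5,3)
Step 4: enter (5,3), '.' pass, move right to (5,4)
Step 5: enter (5,4), '.' pass, move right to (5,5)
Step 6: enter (5,5), '.' pass, move right to (5,6)
Step 7: enter (5,6), '.' pass, move right to (5,7)
Step 8: enter (5,7), '.' pass, move right to (5,8)
Step 9: enter (5,8), '<' forces right->left, move left to (5,7)
Step 10: enter (5,7), '.' pass, move left to (5,6)
Step 11: enter (5,6), '.' pass, move left to (5,5)
Step 12: enter (5,5), '.' pass, move left to (5,4)
Step 13: enter (5,4), '.' pass, move left to (5,3)
Step 14: enter (5,3), '.' pass, move left to (5,2)
Step 15: enter (5,2), '.' pass, move left to (5,1)
Step 16: enter (5,1), '>' forces left->right, move right to (5,2)
Step 17: at (5,2) dir=right — LOOP DETECTED (seen before)

Answer: loops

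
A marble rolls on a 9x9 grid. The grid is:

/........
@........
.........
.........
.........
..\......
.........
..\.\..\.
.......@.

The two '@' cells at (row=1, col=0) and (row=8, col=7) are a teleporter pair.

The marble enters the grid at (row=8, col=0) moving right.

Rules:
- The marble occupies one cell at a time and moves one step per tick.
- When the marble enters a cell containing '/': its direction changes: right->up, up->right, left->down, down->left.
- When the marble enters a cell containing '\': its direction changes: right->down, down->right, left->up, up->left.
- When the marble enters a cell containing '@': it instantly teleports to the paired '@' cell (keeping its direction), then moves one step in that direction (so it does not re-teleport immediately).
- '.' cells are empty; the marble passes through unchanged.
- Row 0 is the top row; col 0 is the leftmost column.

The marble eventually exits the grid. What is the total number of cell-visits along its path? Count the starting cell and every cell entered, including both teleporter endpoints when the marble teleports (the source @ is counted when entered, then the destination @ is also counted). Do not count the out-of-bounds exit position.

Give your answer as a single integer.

Step 1: enter (8,0), '.' pass, move right to (8,1)
Step 2: enter (8,1), '.' pass, move right to (8,2)
Step 3: enter (8,2), '.' pass, move right to (8,3)
Step 4: enter (8,3), '.' pass, move right to (8,4)
Step 5: enter (8,4), '.' pass, move right to (8,5)
Step 6: enter (8,5), '.' pass, move right to (8,6)
Step 7: enter (8,6), '.' pass, move right to (8,7)
Step 8: enter (8,7), '@' teleport (8,7)->(1,0), also enter (1,0), move right to (1,1)
Step 9: enter (1,1), '.' pass, move right to (1,2)
Step 10: enter (1,2), '.' pass, move right to (1,3)
Step 11: enter (1,3), '.' pass, move right to (1,4)
Step 12: enter (1,4), '.' pass, move right to (1,5)
Step 13: enter (1,5), '.' pass, move right to (1,6)
Step 14: enter (1,6), '.' pass, move right to (1,7)
Step 15: enter (1,7), '.' pass, move right to (1,8)
Step 16: enter (1,8), '.' pass, move right to (1,9)
Step 17: at (1,9) — EXIT via right edge, pos 1
Path length (cell visits): 17

Answer: 17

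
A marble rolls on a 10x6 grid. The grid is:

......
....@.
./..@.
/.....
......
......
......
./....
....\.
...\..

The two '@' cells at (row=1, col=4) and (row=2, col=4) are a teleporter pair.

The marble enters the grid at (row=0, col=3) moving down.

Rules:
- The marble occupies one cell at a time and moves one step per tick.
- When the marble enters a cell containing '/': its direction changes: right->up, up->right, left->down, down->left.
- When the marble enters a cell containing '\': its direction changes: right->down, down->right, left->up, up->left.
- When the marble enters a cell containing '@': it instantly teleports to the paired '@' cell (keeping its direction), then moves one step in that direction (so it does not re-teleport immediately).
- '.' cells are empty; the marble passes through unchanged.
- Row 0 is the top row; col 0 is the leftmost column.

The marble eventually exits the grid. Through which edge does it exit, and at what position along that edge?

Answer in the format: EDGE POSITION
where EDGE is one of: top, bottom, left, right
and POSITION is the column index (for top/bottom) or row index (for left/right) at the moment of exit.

Answer: right 9

Derivation:
Step 1: enter (0,3), '.' pass, move down to (1,3)
Step 2: enter (1,3), '.' pass, move down to (2,3)
Step 3: enter (2,3), '.' pass, move down to (3,3)
Step 4: enter (3,3), '.' pass, move down to (4,3)
Step 5: enter (4,3), '.' pass, move down to (5,3)
Step 6: enter (5,3), '.' pass, move down to (6,3)
Step 7: enter (6,3), '.' pass, move down to (7,3)
Step 8: enter (7,3), '.' pass, move down to (8,3)
Step 9: enter (8,3), '.' pass, move down to (9,3)
Step 10: enter (9,3), '\' deflects down->right, move right to (9,4)
Step 11: enter (9,4), '.' pass, move right to (9,5)
Step 12: enter (9,5), '.' pass, move right to (9,6)
Step 13: at (9,6) — EXIT via right edge, pos 9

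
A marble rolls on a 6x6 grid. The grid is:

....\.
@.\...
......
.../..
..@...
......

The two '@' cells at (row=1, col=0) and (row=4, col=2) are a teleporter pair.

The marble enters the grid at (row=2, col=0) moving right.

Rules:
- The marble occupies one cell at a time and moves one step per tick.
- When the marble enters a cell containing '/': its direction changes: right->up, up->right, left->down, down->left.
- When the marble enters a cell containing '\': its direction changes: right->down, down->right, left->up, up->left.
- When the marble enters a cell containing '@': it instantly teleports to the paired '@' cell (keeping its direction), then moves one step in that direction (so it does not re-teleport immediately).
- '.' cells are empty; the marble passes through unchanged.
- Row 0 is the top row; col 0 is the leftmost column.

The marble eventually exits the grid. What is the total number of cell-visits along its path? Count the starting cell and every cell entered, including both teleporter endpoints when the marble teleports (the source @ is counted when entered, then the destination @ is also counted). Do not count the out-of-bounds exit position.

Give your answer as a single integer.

Answer: 6

Derivation:
Step 1: enter (2,0), '.' pass, move right to (2,1)
Step 2: enter (2,1), '.' pass, move right to (2,2)
Step 3: enter (2,2), '.' pass, move right to (2,3)
Step 4: enter (2,3), '.' pass, move right to (2,4)
Step 5: enter (2,4), '.' pass, move right to (2,5)
Step 6: enter (2,5), '.' pass, move right to (2,6)
Step 7: at (2,6) — EXIT via right edge, pos 2
Path length (cell visits): 6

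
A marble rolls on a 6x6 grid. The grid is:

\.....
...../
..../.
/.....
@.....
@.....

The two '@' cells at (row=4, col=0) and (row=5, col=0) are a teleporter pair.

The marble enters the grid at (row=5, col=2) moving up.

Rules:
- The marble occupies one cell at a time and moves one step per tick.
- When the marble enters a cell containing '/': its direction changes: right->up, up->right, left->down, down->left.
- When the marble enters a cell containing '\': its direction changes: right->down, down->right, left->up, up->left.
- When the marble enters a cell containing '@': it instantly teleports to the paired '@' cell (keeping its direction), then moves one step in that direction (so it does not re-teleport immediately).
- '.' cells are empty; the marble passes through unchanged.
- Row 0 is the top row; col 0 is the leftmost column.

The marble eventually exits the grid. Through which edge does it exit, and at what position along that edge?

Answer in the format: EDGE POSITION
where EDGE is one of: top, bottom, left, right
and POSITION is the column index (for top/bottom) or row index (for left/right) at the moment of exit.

Step 1: enter (5,2), '.' pass, move up to (4,2)
Step 2: enter (4,2), '.' pass, move up to (3,2)
Step 3: enter (3,2), '.' pass, move up to (2,2)
Step 4: enter (2,2), '.' pass, move up to (1,2)
Step 5: enter (1,2), '.' pass, move up to (0,2)
Step 6: enter (0,2), '.' pass, move up to (-1,2)
Step 7: at (-1,2) — EXIT via top edge, pos 2

Answer: top 2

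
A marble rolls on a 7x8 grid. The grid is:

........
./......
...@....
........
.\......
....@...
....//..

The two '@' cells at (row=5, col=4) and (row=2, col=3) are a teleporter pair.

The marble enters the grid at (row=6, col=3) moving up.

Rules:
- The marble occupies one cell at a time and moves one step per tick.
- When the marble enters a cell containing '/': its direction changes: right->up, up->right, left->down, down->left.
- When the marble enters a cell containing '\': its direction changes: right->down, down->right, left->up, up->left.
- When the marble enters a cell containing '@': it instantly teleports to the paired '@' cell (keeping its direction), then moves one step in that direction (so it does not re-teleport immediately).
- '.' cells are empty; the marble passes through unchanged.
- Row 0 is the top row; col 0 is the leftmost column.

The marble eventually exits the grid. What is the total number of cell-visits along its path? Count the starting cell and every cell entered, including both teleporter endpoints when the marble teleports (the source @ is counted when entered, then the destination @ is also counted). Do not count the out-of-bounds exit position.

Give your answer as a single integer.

Step 1: enter (6,3), '.' pass, move up to (5,3)
Step 2: enter (5,3), '.' pass, move up to (4,3)
Step 3: enter (4,3), '.' pass, move up to (3,3)
Step 4: enter (3,3), '.' pass, move up to (2,3)
Step 5: enter (2,3), '@' teleport (2,3)->(5,4), also enter (5,4), move up to (4,4)
Step 6: enter (4,4), '.' pass, move up to (3,4)
Step 7: enter (3,4), '.' pass, move up to (2,4)
Step 8: enter (2,4), '.' pass, move up to (1,4)
Step 9: enter (1,4), '.' pass, move up to (0,4)
Step 10: enter (0,4), '.' pass, move up to (-1,4)
Step 11: at (-1,4) — EXIT via top edge, pos 4
Path length (cell visits): 11

Answer: 11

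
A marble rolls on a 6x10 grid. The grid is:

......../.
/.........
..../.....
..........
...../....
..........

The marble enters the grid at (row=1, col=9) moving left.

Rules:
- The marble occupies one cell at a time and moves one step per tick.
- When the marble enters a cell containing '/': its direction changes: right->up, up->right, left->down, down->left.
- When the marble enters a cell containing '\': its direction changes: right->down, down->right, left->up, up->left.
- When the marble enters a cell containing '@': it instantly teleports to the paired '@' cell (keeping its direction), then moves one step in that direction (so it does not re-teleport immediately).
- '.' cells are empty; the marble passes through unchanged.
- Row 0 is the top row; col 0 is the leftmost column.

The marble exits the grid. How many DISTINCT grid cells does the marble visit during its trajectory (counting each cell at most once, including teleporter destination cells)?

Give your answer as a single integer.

Answer: 14

Derivation:
Step 1: enter (1,9), '.' pass, move left to (1,8)
Step 2: enter (1,8), '.' pass, move left to (1,7)
Step 3: enter (1,7), '.' pass, move left to (1,6)
Step 4: enter (1,6), '.' pass, move left to (1,5)
Step 5: enter (1,5), '.' pass, move left to (1,4)
Step 6: enter (1,4), '.' pass, move left to (1,3)
Step 7: enter (1,3), '.' pass, move left to (1,2)
Step 8: enter (1,2), '.' pass, move left to (1,1)
Step 9: enter (1,1), '.' pass, move left to (1,0)
Step 10: enter (1,0), '/' deflects left->down, move down to (2,0)
Step 11: enter (2,0), '.' pass, move down to (3,0)
Step 12: enter (3,0), '.' pass, move down to (4,0)
Step 13: enter (4,0), '.' pass, move down to (5,0)
Step 14: enter (5,0), '.' pass, move down to (6,0)
Step 15: at (6,0) — EXIT via bottom edge, pos 0
Distinct cells visited: 14 (path length 14)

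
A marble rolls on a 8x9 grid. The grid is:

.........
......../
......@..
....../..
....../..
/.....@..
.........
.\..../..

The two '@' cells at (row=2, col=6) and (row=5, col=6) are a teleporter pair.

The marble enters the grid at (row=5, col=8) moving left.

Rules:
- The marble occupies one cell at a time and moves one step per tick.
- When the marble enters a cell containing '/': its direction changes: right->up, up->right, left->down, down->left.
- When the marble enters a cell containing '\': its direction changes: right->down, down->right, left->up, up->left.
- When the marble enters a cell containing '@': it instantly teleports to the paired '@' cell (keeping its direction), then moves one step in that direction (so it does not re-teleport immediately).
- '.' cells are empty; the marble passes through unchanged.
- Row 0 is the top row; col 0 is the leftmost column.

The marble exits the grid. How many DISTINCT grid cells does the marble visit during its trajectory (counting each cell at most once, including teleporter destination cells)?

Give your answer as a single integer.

Step 1: enter (5,8), '.' pass, move left to (5,7)
Step 2: enter (5,7), '.' pass, move left to (5,6)
Step 3: enter (5,6), '@' teleport (5,6)->(2,6), also enter (2,6), move left to (2,5)
Step 4: enter (2,5), '.' pass, move left to (2,4)
Step 5: enter (2,4), '.' pass, move left to (2,3)
Step 6: enter (2,3), '.' pass, move left to (2,2)
Step 7: enter (2,2), '.' pass, move left to (2,1)
Step 8: enter (2,1), '.' pass, move left to (2,0)
Step 9: enter (2,0), '.' pass, move left to (2,-1)
Step 10: at (2,-1) — EXIT via left edge, pos 2
Distinct cells visited: 10 (path length 10)

Answer: 10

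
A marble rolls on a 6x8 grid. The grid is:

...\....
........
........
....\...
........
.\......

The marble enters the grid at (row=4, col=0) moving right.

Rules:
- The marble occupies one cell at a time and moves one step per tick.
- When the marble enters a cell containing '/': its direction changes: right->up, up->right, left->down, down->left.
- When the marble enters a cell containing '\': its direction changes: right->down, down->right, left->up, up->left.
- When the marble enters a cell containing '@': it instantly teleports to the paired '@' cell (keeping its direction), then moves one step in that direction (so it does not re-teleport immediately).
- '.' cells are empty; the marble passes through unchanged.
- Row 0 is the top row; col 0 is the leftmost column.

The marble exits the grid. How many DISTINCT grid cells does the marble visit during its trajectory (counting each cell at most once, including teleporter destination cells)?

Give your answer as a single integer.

Answer: 8

Derivation:
Step 1: enter (4,0), '.' pass, move right to (4,1)
Step 2: enter (4,1), '.' pass, move right to (4,2)
Step 3: enter (4,2), '.' pass, move right to (4,3)
Step 4: enter (4,3), '.' pass, move right to (4,4)
Step 5: enter (4,4), '.' pass, move right to (4,5)
Step 6: enter (4,5), '.' pass, move right to (4,6)
Step 7: enter (4,6), '.' pass, move right to (4,7)
Step 8: enter (4,7), '.' pass, move right to (4,8)
Step 9: at (4,8) — EXIT via right edge, pos 4
Distinct cells visited: 8 (path length 8)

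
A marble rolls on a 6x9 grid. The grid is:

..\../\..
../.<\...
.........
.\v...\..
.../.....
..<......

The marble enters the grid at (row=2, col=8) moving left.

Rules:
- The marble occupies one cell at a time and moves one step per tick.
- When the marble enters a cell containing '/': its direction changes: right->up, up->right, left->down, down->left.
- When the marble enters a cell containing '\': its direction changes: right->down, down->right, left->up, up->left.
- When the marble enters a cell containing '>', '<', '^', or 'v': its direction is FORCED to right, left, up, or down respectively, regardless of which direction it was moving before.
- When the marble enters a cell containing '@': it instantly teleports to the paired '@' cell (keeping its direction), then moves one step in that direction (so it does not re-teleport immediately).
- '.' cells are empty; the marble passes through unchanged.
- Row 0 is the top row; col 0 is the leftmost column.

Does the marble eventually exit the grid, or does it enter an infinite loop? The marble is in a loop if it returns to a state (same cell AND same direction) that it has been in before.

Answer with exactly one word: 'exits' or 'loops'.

Step 1: enter (2,8), '.' pass, move left to (2,7)
Step 2: enter (2,7), '.' pass, move left to (2,6)
Step 3: enter (2,6), '.' pass, move left to (2,5)
Step 4: enter (2,5), '.' pass, move left to (2,4)
Step 5: enter (2,4), '.' pass, move left to (2,3)
Step 6: enter (2,3), '.' pass, move left to (2,2)
Step 7: enter (2,2), '.' pass, move left to (2,1)
Step 8: enter (2,1), '.' pass, move left to (2,0)
Step 9: enter (2,0), '.' pass, move left to (2,-1)
Step 10: at (2,-1) — EXIT via left edge, pos 2

Answer: exits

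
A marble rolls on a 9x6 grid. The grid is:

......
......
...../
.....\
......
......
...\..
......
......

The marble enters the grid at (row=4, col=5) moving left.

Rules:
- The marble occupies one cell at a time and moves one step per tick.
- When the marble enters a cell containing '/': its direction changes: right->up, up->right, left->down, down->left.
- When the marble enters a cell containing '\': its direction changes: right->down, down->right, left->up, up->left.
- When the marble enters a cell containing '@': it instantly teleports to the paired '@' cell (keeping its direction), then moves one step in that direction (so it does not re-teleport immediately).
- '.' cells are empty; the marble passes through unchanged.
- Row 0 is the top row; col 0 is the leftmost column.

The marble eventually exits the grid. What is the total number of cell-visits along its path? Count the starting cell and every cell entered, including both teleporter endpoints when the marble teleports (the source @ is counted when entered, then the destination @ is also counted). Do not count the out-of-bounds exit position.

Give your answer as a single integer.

Step 1: enter (4,5), '.' pass, move left to (4,4)
Step 2: enter (4,4), '.' pass, move left to (4,3)
Step 3: enter (4,3), '.' pass, move left to (4,2)
Step 4: enter (4,2), '.' pass, move left to (4,1)
Step 5: enter (4,1), '.' pass, move left to (4,0)
Step 6: enter (4,0), '.' pass, move left to (4,-1)
Step 7: at (4,-1) — EXIT via left edge, pos 4
Path length (cell visits): 6

Answer: 6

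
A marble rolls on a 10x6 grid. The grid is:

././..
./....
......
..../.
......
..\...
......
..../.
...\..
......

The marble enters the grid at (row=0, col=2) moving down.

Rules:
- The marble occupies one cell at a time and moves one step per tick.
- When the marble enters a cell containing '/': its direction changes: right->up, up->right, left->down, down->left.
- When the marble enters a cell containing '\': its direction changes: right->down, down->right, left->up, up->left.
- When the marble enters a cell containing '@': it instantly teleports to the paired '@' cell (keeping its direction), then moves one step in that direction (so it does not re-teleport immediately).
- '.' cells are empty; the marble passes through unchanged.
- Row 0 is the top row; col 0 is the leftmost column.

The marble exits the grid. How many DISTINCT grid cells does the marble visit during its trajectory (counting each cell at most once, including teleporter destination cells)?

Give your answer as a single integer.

Answer: 9

Derivation:
Step 1: enter (0,2), '.' pass, move down to (1,2)
Step 2: enter (1,2), '.' pass, move down to (2,2)
Step 3: enter (2,2), '.' pass, move down to (3,2)
Step 4: enter (3,2), '.' pass, move down to (4,2)
Step 5: enter (4,2), '.' pass, move down to (5,2)
Step 6: enter (5,2), '\' deflects down->right, move right to (5,3)
Step 7: enter (5,3), '.' pass, move right to (5,4)
Step 8: enter (5,4), '.' pass, move right to (5,5)
Step 9: enter (5,5), '.' pass, move right to (5,6)
Step 10: at (5,6) — EXIT via right edge, pos 5
Distinct cells visited: 9 (path length 9)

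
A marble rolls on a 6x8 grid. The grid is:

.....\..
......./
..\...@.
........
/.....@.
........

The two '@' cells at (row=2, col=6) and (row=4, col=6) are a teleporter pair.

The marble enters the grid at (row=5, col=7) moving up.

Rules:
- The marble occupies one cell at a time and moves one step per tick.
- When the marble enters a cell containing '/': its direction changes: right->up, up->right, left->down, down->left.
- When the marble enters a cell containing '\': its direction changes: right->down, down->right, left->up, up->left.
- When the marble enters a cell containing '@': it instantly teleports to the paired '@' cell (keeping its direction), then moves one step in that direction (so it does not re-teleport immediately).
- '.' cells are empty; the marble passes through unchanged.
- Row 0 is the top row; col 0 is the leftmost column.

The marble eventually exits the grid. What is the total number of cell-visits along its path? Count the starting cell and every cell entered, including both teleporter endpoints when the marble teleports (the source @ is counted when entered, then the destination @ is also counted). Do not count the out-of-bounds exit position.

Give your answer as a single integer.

Step 1: enter (5,7), '.' pass, move up to (4,7)
Step 2: enter (4,7), '.' pass, move up to (3,7)
Step 3: enter (3,7), '.' pass, move up to (2,7)
Step 4: enter (2,7), '.' pass, move up to (1,7)
Step 5: enter (1,7), '/' deflects up->right, move right to (1,8)
Step 6: at (1,8) — EXIT via right edge, pos 1
Path length (cell visits): 5

Answer: 5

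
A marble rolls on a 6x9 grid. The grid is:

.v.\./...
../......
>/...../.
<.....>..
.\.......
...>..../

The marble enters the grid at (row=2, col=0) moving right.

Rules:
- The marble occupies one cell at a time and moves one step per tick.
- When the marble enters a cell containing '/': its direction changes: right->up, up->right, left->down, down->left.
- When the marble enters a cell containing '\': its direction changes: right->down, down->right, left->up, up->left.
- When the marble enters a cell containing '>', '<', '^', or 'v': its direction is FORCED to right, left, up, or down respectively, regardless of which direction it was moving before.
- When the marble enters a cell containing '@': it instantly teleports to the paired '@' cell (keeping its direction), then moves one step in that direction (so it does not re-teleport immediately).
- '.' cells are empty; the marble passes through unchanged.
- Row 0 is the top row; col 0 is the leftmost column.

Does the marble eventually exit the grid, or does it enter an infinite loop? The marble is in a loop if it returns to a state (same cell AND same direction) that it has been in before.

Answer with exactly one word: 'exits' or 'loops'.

Answer: loops

Derivation:
Step 1: enter (2,0), '>' forces right->right, move right to (2,1)
Step 2: enter (2,1), '/' deflects right->up, move up to (1,1)
Step 3: enter (1,1), '.' pass, move up to (0,1)
Step 4: enter (0,1), 'v' forces up->down, move down to (1,1)
Step 5: enter (1,1), '.' pass, move down to (2,1)
Step 6: enter (2,1), '/' deflects down->left, move left to (2,0)
Step 7: enter (2,0), '>' forces left->right, move right to (2,1)
Step 8: at (2,1) dir=right — LOOP DETECTED (seen before)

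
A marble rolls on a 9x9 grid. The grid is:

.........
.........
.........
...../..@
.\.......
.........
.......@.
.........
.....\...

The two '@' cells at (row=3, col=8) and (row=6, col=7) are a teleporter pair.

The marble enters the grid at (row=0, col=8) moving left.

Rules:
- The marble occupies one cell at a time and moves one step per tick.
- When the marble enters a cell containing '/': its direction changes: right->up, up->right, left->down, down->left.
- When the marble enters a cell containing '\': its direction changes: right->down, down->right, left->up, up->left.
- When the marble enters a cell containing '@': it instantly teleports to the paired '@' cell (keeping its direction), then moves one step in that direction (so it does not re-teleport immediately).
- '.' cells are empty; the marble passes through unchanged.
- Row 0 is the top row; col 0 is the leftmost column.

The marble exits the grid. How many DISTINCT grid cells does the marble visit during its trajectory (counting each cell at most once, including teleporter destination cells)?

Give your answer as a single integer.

Step 1: enter (0,8), '.' pass, move left to (0,7)
Step 2: enter (0,7), '.' pass, move left to (0,6)
Step 3: enter (0,6), '.' pass, move left to (0,5)
Step 4: enter (0,5), '.' pass, move left to (0,4)
Step 5: enter (0,4), '.' pass, move left to (0,3)
Step 6: enter (0,3), '.' pass, move left to (0,2)
Step 7: enter (0,2), '.' pass, move left to (0,1)
Step 8: enter (0,1), '.' pass, move left to (0,0)
Step 9: enter (0,0), '.' pass, move left to (0,-1)
Step 10: at (0,-1) — EXIT via left edge, pos 0
Distinct cells visited: 9 (path length 9)

Answer: 9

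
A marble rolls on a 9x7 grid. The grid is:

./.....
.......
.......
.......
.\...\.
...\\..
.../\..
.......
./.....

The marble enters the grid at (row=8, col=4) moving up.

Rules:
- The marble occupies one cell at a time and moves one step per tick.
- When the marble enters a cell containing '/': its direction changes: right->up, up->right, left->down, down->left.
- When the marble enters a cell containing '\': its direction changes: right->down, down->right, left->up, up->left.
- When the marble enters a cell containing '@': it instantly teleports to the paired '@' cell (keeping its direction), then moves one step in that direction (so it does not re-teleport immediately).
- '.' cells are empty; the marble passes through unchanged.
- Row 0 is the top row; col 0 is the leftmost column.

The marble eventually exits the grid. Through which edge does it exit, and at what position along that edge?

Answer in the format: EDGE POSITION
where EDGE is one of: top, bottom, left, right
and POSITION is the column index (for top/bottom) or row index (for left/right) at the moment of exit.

Answer: bottom 3

Derivation:
Step 1: enter (8,4), '.' pass, move up to (7,4)
Step 2: enter (7,4), '.' pass, move up to (6,4)
Step 3: enter (6,4), '\' deflects up->left, move left to (6,3)
Step 4: enter (6,3), '/' deflects left->down, move down to (7,3)
Step 5: enter (7,3), '.' pass, move down to (8,3)
Step 6: enter (8,3), '.' pass, move down to (9,3)
Step 7: at (9,3) — EXIT via bottom edge, pos 3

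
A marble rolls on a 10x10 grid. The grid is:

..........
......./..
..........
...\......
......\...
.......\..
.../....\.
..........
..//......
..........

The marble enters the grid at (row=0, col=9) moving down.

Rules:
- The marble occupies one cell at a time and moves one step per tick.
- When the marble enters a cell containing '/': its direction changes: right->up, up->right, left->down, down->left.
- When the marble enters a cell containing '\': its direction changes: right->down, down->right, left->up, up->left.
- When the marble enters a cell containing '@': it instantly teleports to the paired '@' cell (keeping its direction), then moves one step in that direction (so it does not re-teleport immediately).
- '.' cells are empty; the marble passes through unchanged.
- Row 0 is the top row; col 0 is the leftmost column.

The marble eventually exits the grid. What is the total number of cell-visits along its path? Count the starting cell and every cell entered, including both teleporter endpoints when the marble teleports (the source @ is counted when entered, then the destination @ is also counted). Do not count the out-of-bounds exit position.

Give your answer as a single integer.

Answer: 10

Derivation:
Step 1: enter (0,9), '.' pass, move down to (1,9)
Step 2: enter (1,9), '.' pass, move down to (2,9)
Step 3: enter (2,9), '.' pass, move down to (3,9)
Step 4: enter (3,9), '.' pass, move down to (4,9)
Step 5: enter (4,9), '.' pass, move down to (5,9)
Step 6: enter (5,9), '.' pass, move down to (6,9)
Step 7: enter (6,9), '.' pass, move down to (7,9)
Step 8: enter (7,9), '.' pass, move down to (8,9)
Step 9: enter (8,9), '.' pass, move down to (9,9)
Step 10: enter (9,9), '.' pass, move down to (10,9)
Step 11: at (10,9) — EXIT via bottom edge, pos 9
Path length (cell visits): 10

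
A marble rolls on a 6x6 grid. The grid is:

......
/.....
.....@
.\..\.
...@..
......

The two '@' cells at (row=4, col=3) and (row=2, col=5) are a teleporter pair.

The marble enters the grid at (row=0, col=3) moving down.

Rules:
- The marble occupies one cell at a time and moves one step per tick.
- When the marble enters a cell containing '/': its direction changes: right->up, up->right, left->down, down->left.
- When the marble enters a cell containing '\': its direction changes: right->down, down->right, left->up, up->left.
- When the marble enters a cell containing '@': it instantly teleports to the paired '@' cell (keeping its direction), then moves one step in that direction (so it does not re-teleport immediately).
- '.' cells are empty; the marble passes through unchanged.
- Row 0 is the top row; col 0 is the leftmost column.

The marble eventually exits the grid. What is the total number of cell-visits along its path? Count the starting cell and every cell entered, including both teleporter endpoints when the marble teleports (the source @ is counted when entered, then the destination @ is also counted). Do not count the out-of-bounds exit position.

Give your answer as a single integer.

Answer: 9

Derivation:
Step 1: enter (0,3), '.' pass, move down to (1,3)
Step 2: enter (1,3), '.' pass, move down to (2,3)
Step 3: enter (2,3), '.' pass, move down to (3,3)
Step 4: enter (3,3), '.' pass, move down to (4,3)
Step 5: enter (4,3), '@' teleport (4,3)->(2,5), also enter (2,5), move down to (3,5)
Step 6: enter (3,5), '.' pass, move down to (4,5)
Step 7: enter (4,5), '.' pass, move down to (5,5)
Step 8: enter (5,5), '.' pass, move down to (6,5)
Step 9: at (6,5) — EXIT via bottom edge, pos 5
Path length (cell visits): 9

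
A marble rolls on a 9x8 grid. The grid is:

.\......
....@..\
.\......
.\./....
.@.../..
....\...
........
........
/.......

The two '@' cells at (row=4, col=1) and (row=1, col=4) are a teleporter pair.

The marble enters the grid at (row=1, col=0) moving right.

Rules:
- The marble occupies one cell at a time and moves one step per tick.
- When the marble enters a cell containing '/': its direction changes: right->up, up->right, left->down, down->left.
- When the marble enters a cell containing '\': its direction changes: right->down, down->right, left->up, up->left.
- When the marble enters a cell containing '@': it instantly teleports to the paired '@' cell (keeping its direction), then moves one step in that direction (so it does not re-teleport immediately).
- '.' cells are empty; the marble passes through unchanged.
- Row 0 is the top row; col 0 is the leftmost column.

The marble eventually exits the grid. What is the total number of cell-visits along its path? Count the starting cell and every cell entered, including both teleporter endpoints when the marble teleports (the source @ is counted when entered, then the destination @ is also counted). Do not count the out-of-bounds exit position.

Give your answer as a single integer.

Step 1: enter (1,0), '.' pass, move right to (1,1)
Step 2: enter (1,1), '.' pass, move right to (1,2)
Step 3: enter (1,2), '.' pass, move right to (1,3)
Step 4: enter (1,3), '.' pass, move right to (1,4)
Step 5: enter (1,4), '@' teleport (1,4)->(4,1), also enter (4,1), move right to (4,2)
Step 6: enter (4,2), '.' pass, move right to (4,3)
Step 7: enter (4,3), '.' pass, move right to (4,4)
Step 8: enter (4,4), '.' pass, move right to (4,5)
Step 9: enter (4,5), '/' deflects right->up, move up to (3,5)
Step 10: enter (3,5), '.' pass, move up to (2,5)
Step 11: enter (2,5), '.' pass, move up to (1,5)
Step 12: enter (1,5), '.' pass, move up to (0,5)
Step 13: enter (0,5), '.' pass, move up to (-1,5)
Step 14: at (-1,5) — EXIT via top edge, pos 5
Path length (cell visits): 14

Answer: 14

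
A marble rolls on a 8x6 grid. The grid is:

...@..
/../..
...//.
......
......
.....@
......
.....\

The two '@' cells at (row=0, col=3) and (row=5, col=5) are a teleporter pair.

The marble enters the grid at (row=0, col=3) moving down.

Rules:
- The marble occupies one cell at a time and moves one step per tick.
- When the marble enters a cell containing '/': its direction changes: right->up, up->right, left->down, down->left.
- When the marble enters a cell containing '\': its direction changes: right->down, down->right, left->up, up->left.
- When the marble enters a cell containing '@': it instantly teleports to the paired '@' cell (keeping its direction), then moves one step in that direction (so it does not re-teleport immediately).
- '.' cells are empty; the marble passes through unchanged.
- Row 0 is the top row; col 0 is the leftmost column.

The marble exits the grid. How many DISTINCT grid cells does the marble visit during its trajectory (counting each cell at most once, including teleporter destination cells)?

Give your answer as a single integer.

Answer: 4

Derivation:
Step 1: enter (0,3), '@' teleport (0,3)->(5,5), also enter (5,5), move down to (6,5)
Step 2: enter (6,5), '.' pass, move down to (7,5)
Step 3: enter (7,5), '\' deflects down->right, move right to (7,6)
Step 4: at (7,6) — EXIT via right edge, pos 7
Distinct cells visited: 4 (path length 4)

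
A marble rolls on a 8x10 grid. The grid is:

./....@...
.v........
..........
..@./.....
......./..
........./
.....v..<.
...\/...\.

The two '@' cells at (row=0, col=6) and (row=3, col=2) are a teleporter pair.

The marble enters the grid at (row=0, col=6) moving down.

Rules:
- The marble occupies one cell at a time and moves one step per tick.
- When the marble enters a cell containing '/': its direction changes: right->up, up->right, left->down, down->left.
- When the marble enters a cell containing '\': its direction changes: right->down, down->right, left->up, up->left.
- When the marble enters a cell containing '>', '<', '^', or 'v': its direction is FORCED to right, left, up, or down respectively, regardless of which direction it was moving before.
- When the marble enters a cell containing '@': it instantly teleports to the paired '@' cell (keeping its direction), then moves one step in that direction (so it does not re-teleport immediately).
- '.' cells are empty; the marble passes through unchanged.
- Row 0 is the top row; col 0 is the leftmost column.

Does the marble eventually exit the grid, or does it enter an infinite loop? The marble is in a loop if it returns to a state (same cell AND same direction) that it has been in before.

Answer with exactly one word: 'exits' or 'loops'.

Step 1: enter (0,6), '@' teleport (0,6)->(3,2), also enter (3,2), move down to (4,2)
Step 2: enter (4,2), '.' pass, move down to (5,2)
Step 3: enter (5,2), '.' pass, move down to (6,2)
Step 4: enter (6,2), '.' pass, move down to (7,2)
Step 5: enter (7,2), '.' pass, move down to (8,2)
Step 6: at (8,2) — EXIT via bottom edge, pos 2

Answer: exits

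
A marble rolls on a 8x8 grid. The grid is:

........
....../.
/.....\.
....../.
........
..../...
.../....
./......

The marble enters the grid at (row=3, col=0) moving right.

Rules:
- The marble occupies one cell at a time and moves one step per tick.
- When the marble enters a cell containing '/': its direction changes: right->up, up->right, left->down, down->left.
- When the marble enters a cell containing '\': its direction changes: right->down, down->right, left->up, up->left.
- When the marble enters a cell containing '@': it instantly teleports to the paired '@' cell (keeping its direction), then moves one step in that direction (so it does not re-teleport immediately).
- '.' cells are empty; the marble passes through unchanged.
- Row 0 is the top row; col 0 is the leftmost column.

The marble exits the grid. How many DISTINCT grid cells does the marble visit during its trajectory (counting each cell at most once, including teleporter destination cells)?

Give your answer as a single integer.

Step 1: enter (3,0), '.' pass, move right to (3,1)
Step 2: enter (3,1), '.' pass, move right to (3,2)
Step 3: enter (3,2), '.' pass, move right to (3,3)
Step 4: enter (3,3), '.' pass, move right to (3,4)
Step 5: enter (3,4), '.' pass, move right to (3,5)
Step 6: enter (3,5), '.' pass, move right to (3,6)
Step 7: enter (3,6), '/' deflects right->up, move up to (2,6)
Step 8: enter (2,6), '\' deflects up->left, move left to (2,5)
Step 9: enter (2,5), '.' pass, move left to (2,4)
Step 10: enter (2,4), '.' pass, move left to (2,3)
Step 11: enter (2,3), '.' pass, move left to (2,2)
Step 12: enter (2,2), '.' pass, move left to (2,1)
Step 13: enter (2,1), '.' pass, move left to (2,0)
Step 14: enter (2,0), '/' deflects left->down, move down to (3,0)
Step 15: enter (3,0), '.' pass, move down to (4,0)
Step 16: enter (4,0), '.' pass, move down to (5,0)
Step 17: enter (5,0), '.' pass, move down to (6,0)
Step 18: enter (6,0), '.' pass, move down to (7,0)
Step 19: enter (7,0), '.' pass, move down to (8,0)
Step 20: at (8,0) — EXIT via bottom edge, pos 0
Distinct cells visited: 18 (path length 19)

Answer: 18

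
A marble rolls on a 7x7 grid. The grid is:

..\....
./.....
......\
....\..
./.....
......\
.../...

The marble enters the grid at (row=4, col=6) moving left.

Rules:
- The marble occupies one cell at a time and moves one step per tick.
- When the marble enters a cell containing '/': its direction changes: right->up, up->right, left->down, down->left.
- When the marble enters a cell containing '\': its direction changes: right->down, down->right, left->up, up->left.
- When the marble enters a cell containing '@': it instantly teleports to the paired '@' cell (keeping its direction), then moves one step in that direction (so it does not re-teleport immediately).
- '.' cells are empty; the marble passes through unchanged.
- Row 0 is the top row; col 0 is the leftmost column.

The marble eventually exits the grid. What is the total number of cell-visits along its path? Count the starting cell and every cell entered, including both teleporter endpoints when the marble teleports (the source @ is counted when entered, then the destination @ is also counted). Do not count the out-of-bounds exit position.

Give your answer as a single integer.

Step 1: enter (4,6), '.' pass, move left to (4,5)
Step 2: enter (4,5), '.' pass, move left to (4,4)
Step 3: enter (4,4), '.' pass, move left to (4,3)
Step 4: enter (4,3), '.' pass, move left to (4,2)
Step 5: enter (4,2), '.' pass, move left to (4,1)
Step 6: enter (4,1), '/' deflects left->down, move down to (5,1)
Step 7: enter (5,1), '.' pass, move down to (6,1)
Step 8: enter (6,1), '.' pass, move down to (7,1)
Step 9: at (7,1) — EXIT via bottom edge, pos 1
Path length (cell visits): 8

Answer: 8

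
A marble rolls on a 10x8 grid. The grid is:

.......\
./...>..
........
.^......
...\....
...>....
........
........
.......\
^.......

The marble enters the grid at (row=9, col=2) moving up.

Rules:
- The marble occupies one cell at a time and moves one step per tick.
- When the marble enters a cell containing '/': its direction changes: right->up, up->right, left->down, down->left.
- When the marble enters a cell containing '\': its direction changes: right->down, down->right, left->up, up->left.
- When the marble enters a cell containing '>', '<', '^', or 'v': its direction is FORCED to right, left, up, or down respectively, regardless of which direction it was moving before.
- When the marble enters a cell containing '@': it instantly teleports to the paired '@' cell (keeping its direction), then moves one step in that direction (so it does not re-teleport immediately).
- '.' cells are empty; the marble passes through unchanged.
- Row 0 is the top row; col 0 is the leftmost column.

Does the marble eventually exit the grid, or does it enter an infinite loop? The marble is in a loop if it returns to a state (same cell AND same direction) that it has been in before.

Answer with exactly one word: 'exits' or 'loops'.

Step 1: enter (9,2), '.' pass, move up to (8,2)
Step 2: enter (8,2), '.' pass, move up to (7,2)
Step 3: enter (7,2), '.' pass, move up to (6,2)
Step 4: enter (6,2), '.' pass, move up to (5,2)
Step 5: enter (5,2), '.' pass, move up to (4,2)
Step 6: enter (4,2), '.' pass, move up to (3,2)
Step 7: enter (3,2), '.' pass, move up to (2,2)
Step 8: enter (2,2), '.' pass, move up to (1,2)
Step 9: enter (1,2), '.' pass, move up to (0,2)
Step 10: enter (0,2), '.' pass, move up to (-1,2)
Step 11: at (-1,2) — EXIT via top edge, pos 2

Answer: exits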